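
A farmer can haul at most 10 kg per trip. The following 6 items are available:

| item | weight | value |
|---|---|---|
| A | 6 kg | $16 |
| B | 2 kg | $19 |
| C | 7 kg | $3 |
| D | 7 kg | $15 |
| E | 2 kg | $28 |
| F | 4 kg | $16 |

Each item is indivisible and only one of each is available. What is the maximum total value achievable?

This is a 0/1 knapsack; check combinations near the capacity.
- B+E+F: weight 2+2+4=8, value 19+28+16=63
- A+B+E: weight 6+2+2=10, value 16+19+28=63
- B+E: weight 2+2=4, value 19+28=47
- E+F: weight 2+4=6, value 28+16=44
Best: $63.

$63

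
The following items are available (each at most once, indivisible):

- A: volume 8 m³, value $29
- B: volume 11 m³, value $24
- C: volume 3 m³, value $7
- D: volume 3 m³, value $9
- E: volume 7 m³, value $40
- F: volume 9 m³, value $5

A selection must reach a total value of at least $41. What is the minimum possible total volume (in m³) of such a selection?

Subsets with value ≥ 41, sorted by total volume:
- D+E: volume 10, value 49
- C+E: volume 10, value 47
- C+D+E: volume 13, value 56
Minimum volume: 10 m³.

10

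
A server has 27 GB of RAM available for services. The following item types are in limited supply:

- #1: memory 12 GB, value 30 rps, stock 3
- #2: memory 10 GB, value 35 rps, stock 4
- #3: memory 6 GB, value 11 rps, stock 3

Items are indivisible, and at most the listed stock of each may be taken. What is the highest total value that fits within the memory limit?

Top feasible selections:
- 2×#2 + 1×#3: memory 26, value 81
- 2×#2: memory 20, value 70
- 1×#1 + 1×#2: memory 22, value 65
- 2×#1: memory 24, value 60
Best: 81 rps.

81 rps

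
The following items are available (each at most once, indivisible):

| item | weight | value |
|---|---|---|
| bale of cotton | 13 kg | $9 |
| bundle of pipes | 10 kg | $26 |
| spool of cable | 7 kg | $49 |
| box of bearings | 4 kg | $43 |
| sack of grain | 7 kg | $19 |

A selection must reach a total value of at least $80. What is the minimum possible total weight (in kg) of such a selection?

11

Subsets with value ≥ 80, sorted by total weight:
- spool of cable+box of bearings: weight 11, value 92
- spool of cable+box of bearings+sack of grain: weight 18, value 111
- bundle of pipes+spool of cable+box of bearings: weight 21, value 118
Minimum weight: 11 kg.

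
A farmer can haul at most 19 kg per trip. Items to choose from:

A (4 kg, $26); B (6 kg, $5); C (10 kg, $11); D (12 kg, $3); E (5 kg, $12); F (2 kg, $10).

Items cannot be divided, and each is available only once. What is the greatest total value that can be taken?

$53

Check high-value combinations within 19 kg:
- A+B+E+F: weight 4+6+5+2=17, value 26+5+12+10=53
- A+C+E: weight 4+10+5=19, value 26+11+12=49
- A+E+F: weight 4+5+2=11, value 26+12+10=48
- A+C+F: weight 4+10+2=16, value 26+11+10=47
- A+B+E: weight 4+6+5=15, value 26+5+12=43
Best: $53.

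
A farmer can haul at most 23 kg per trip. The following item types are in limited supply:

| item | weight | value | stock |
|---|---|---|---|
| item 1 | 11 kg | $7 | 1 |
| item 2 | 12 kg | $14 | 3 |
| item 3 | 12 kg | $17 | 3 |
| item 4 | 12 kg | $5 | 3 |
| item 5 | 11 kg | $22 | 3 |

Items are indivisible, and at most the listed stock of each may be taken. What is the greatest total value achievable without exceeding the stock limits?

$44

Top feasible selections:
- 2×item 5: weight 22, value 44
- 1×item 3 + 1×item 5: weight 23, value 39
Best: $44.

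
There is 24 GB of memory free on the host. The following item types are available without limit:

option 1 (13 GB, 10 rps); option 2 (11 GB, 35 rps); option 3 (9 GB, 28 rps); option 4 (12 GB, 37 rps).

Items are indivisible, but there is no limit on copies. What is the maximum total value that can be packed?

Best value-per-unit is option 2 at 35/11; filling with it alone gives 2×35 = 70.
Optimal mix: 2×option 4 → memory 24, value 74.

74 rps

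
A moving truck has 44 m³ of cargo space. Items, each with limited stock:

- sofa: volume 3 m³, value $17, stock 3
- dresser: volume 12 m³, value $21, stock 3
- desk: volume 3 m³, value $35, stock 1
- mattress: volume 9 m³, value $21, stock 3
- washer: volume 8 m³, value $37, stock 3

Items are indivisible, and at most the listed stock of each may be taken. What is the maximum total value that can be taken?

Best selections within volume 44 and stock limits:
- 2×sofa + 1×desk + 1×mattress + 3×washer: volume 42, value 201
- 3×sofa + 1×desk + 3×washer: volume 36, value 197
- 2×sofa + 1×desk + 2×mattress + 2×washer: volume 43, value 185
- 1×sofa + 1×desk + 1×mattress + 3×washer: volume 39, value 184
Best: $201.

$201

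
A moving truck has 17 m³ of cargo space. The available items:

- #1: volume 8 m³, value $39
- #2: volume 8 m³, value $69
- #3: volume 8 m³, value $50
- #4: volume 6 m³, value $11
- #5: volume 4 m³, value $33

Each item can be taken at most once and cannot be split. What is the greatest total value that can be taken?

$119

Check high-value combinations within 17 m³:
- #2+#3: volume 8+8=16, value 69+50=119
- #1+#2: volume 8+8=16, value 39+69=108
- #2+#5: volume 8+4=12, value 69+33=102
- #1+#3: volume 8+8=16, value 39+50=89
- #3+#5: volume 8+4=12, value 50+33=83
Best: $119.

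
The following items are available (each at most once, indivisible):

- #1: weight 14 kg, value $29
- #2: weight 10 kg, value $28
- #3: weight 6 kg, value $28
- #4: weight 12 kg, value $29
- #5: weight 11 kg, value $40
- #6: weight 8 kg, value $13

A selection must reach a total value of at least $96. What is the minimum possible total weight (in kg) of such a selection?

Subsets with value ≥ 96, sorted by total weight:
- #2+#3+#5: weight 27, value 96
- #3+#4+#5: weight 29, value 97
Minimum weight: 27 kg.

27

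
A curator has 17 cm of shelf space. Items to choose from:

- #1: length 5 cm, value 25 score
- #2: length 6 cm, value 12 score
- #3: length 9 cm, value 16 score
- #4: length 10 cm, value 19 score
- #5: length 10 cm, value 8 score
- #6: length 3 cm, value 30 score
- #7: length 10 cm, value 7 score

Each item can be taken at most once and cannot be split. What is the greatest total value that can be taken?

Check high-value combinations within 17 cm:
- #1+#3+#6: length 5+9+3=17, value 25+16+30=71
- #1+#2+#6: length 5+6+3=14, value 25+12+30=67
- #1+#6: length 5+3=8, value 25+30=55
- #4+#6: length 10+3=13, value 19+30=49
- #3+#6: length 9+3=12, value 16+30=46
Best: 71 score.

71 score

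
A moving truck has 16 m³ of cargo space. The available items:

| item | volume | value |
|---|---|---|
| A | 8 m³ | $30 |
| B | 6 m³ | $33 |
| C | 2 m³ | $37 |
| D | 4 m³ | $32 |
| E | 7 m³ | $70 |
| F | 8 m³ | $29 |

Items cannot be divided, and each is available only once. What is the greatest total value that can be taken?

$140

Check high-value combinations within 16 m³:
- B+C+E: volume 6+2+7=15, value 33+37+70=140
- C+D+E: volume 2+4+7=13, value 37+32+70=139
- C+E: volume 2+7=9, value 37+70=107
Best: $140.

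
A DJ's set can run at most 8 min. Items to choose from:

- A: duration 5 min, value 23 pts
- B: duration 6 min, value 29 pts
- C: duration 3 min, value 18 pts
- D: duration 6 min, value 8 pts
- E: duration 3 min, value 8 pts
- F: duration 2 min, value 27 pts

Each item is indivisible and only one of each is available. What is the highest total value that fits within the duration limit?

56 pts

Check high-value combinations within 8 min:
- B+F: duration 6+2=8, value 29+27=56
- C+E+F: duration 3+3+2=8, value 18+8+27=53
- A+F: duration 5+2=7, value 23+27=50
Best: 56 pts.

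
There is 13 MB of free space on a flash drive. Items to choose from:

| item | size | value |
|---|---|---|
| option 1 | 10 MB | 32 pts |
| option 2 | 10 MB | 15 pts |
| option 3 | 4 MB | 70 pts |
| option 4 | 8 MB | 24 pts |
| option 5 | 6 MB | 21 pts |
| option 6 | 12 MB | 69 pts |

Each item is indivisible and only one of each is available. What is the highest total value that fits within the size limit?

94 pts

Check high-value combinations within 13 MB:
- option 3+option 4: size 4+8=12, value 70+24=94
- option 3+option 5: size 4+6=10, value 70+21=91
- option 3: size 4, value 70
- option 6: size 12, value 69
- option 1: size 10, value 32
Best: 94 pts.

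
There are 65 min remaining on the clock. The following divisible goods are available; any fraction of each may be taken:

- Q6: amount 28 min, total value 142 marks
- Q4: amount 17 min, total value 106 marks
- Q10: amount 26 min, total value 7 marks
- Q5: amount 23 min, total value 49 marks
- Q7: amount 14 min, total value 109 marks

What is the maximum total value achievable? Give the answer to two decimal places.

Take in order of value per unit:
- Q7 (109/14 per unit): all 14 → value 109, running total 109.00
- Q4 (106/17 per unit): all 17 → value 106, running total 215.00
- Q6 (142/28 per unit): all 28 → value 142, running total 357.00
- Q5 (49/23 per unit): 6 of 23 → value 6×49/23 = 12.7826, running total 369.78
Total 369.78.

369.78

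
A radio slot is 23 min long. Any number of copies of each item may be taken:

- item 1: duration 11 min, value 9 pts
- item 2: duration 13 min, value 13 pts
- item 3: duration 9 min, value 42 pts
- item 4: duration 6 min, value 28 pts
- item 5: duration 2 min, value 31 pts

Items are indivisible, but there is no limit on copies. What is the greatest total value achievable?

Best value-per-unit is item 5 at 31/2, and filling with it alone uses duration 11×2=22. No mix of the others beats 11×31 = 341.

341 pts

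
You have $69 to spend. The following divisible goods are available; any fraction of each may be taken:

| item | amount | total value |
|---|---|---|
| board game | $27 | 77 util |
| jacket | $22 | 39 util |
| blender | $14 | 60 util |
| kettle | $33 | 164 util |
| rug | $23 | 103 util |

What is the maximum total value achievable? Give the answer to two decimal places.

Take in order of value per unit:
- kettle (164/33 per unit): all 33 → value 164, running total 164.00
- rug (103/23 per unit): all 23 → value 103, running total 267.00
- blender (60/14 per unit): 13 of 14 → value 13×60/14 = 55.7143, running total 322.71
Total 322.71.

322.71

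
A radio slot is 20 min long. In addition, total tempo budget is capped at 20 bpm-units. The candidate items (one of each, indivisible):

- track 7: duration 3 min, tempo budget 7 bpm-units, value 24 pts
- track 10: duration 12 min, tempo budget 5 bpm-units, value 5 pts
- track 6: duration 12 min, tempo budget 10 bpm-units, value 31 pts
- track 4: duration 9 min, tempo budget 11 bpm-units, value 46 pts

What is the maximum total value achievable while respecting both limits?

70 pts

Feasible sets respecting both limits:
- track 7+track 4: duration 12, tempo budget 18, value 70
- track 7+track 6: duration 15, tempo budget 17, value 55
- track 4: duration 9, tempo budget 11, value 46
- track 6: duration 12, tempo budget 10, value 31
Best: 70 pts.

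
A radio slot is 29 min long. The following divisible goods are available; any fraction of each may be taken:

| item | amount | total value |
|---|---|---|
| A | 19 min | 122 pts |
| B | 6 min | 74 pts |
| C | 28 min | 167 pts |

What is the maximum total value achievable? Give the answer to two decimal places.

219.86

Take in order of value per unit:
- B (74/6 per unit): all 6 → value 74, running total 74.00
- A (122/19 per unit): all 19 → value 122, running total 196.00
- C (167/28 per unit): 4 of 28 → value 4×167/28 = 23.8571, running total 219.86
Total 219.86.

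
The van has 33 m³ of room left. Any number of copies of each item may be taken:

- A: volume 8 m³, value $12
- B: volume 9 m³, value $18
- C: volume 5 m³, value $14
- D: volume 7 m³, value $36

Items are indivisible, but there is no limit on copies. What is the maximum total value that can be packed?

$158

Best value-per-unit is D at 36/7; filling with it alone gives 4×36 = 144.
Optimal mix: 1×C + 4×D → volume 33, value 158.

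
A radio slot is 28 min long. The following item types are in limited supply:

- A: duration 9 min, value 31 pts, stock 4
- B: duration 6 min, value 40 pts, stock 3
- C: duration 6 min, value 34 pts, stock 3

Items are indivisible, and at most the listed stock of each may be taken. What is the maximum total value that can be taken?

Best selections within duration 28 and stock limits:
- 3×B + 1×C: duration 24, value 154
- 1×A + 3×B: duration 27, value 151
- 2×B + 2×C: duration 24, value 148
Best: 154 pts.

154 pts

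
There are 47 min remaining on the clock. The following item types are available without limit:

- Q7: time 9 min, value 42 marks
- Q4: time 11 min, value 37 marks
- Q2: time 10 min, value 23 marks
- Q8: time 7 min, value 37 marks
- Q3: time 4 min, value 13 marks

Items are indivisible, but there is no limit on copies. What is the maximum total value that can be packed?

Best value-per-unit is Q8 at 37/7; filling with it alone gives 6×37 = 222.
Optimal mix: 6×Q8 + 1×Q3 → time 46, value 235.

235 marks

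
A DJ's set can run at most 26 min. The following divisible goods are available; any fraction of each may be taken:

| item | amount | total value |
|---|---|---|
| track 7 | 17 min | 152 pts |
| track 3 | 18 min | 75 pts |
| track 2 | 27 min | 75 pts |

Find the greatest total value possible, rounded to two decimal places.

Take in order of value per unit:
- track 7 (152/17 per unit): all 17 → value 152, running total 152.00
- track 3 (75/18 per unit): 9 of 18 → value 9×75/18 = 37.5000, running total 189.50
Total 189.50.

189.50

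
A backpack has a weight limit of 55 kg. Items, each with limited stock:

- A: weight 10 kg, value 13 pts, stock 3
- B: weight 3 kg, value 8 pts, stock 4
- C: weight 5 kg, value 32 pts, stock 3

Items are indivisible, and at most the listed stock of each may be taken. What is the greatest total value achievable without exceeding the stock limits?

Top feasible selections:
- 3×A + 3×B + 3×C: weight 54, value 159
- 2×A + 4×B + 3×C: weight 47, value 154
- 3×A + 2×B + 3×C: weight 51, value 151
Best: 159 pts.

159 pts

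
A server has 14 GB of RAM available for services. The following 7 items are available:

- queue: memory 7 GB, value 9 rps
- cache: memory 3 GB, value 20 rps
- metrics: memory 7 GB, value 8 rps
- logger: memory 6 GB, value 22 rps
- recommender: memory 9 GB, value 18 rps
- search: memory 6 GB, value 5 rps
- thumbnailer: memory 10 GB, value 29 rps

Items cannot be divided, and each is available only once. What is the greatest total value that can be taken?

Check high-value combinations within 14 GB:
- cache+thumbnailer: memory 3+10=13, value 20+29=49
- cache+logger: memory 3+6=9, value 20+22=42
- cache+recommender: memory 3+9=12, value 20+18=38
- queue+logger: memory 7+6=13, value 9+22=31
- metrics+logger: memory 7+6=13, value 8+22=30
Best: 49 rps.

49 rps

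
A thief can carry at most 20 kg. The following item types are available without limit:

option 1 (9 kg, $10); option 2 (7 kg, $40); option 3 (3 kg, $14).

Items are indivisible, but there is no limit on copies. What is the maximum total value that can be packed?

$108

Best value-per-unit is option 2 at 40/7; filling with it alone gives 2×40 = 80.
Optimal mix: 2×option 2 + 2×option 3 → weight 20, value 108.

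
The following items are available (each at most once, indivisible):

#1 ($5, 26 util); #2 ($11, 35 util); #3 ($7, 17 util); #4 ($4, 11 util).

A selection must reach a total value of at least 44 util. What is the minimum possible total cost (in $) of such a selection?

15

Subsets with value ≥ 44, sorted by total cost:
- #2+#4: cost 15, value 46
- #1+#2: cost 16, value 61
Minimum cost: 15 $.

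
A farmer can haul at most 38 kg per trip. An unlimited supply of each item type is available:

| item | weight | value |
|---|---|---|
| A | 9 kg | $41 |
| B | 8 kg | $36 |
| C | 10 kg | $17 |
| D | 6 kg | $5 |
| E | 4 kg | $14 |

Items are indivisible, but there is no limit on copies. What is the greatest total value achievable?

$168

Best value-per-unit is A at 41/9; filling with it alone gives 4×41 = 164.
Optimal mix: 2×A + 2×B + 1×E → weight 38, value 168.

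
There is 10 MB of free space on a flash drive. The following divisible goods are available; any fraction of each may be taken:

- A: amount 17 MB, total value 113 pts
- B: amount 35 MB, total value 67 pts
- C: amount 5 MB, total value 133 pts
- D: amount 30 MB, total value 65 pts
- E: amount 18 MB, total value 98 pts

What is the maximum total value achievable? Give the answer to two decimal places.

Take in order of value per unit:
- C (133/5 per unit): all 5 → value 133, running total 133.00
- A (113/17 per unit): 5 of 17 → value 5×113/17 = 33.2353, running total 166.24
Total 166.24.

166.24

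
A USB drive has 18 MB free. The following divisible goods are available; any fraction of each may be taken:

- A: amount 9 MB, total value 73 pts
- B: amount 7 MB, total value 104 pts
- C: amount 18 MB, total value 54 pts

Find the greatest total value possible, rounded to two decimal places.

Take in order of value per unit:
- B (104/7 per unit): all 7 → value 104, running total 104.00
- A (73/9 per unit): all 9 → value 73, running total 177.00
- C (54/18 per unit): 2 of 18 → value 2×54/18 = 6.0000, running total 183.00
Total 183.00.

183.00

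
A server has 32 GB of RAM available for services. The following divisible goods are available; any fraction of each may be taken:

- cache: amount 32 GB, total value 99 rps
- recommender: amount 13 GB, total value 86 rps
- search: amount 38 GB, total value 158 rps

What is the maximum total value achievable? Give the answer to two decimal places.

165.00

Take in order of value per unit:
- recommender (86/13 per unit): all 13 → value 86, running total 86.00
- search (158/38 per unit): 19 of 38 → value 19×158/38 = 79.0000, running total 165.00
Total 165.00.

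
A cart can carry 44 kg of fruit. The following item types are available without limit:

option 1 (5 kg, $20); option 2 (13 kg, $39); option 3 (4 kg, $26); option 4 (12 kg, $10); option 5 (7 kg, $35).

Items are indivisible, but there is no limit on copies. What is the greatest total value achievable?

Best value-per-unit is option 3 at 26/4, and filling with it alone uses weight 11×4=44. No mix of the others beats 11×26 = 286.

$286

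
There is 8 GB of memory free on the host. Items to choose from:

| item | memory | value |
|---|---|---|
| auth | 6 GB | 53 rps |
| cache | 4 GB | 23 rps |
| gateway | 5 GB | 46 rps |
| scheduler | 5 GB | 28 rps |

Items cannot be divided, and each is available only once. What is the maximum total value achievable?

53 rps

Check high-value combinations within 8 GB:
- auth: memory 6, value 53
- gateway: memory 5, value 46
- scheduler: memory 5, value 28
Best: 53 rps.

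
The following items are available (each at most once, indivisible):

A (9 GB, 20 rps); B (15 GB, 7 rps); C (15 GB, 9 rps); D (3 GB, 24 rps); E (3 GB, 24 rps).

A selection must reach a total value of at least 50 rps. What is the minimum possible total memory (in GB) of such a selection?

15

Subsets with value ≥ 50, sorted by total memory:
- A+D+E: memory 15, value 68
- C+D+E: memory 21, value 57
- B+D+E: memory 21, value 55
- A+C+D: memory 27, value 53
Minimum memory: 15 GB.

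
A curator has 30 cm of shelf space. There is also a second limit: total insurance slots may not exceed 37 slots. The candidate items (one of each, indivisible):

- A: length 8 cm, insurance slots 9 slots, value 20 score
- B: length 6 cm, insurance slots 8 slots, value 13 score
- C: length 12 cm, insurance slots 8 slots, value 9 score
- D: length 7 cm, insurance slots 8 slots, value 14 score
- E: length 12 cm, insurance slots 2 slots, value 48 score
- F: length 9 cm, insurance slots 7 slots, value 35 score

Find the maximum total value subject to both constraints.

103 score

Feasible sets respecting both limits:
- A+E+F: length 29, insurance slots 18, value 103
- D+E+F: length 28, insurance slots 17, value 97
- B+E+F: length 27, insurance slots 17, value 96
Best: 103 score.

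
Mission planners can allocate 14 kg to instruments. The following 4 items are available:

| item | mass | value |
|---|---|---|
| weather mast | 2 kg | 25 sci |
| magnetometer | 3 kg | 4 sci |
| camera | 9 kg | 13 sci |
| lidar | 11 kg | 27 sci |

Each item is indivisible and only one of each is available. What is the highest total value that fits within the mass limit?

52 sci

This is a 0/1 knapsack; check combinations near the capacity.
- weather mast+lidar: mass 2+11=13, value 25+27=52
- weather mast+magnetometer+camera: mass 2+3+9=14, value 25+4+13=42
- weather mast+camera: mass 2+9=11, value 25+13=38
Best: 52 sci.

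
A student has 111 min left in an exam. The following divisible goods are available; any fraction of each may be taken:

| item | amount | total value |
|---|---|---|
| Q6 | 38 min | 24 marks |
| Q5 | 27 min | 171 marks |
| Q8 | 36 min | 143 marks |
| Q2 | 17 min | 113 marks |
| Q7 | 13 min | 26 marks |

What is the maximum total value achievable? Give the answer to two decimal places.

464.37

Take in order of value per unit:
- Q2 (113/17 per unit): all 17 → value 113, running total 113.00
- Q5 (171/27 per unit): all 27 → value 171, running total 284.00
- Q8 (143/36 per unit): all 36 → value 143, running total 427.00
- Q7 (26/13 per unit): all 13 → value 26, running total 453.00
- Q6 (24/38 per unit): 18 of 38 → value 18×24/38 = 11.3684, running total 464.37
Total 464.37.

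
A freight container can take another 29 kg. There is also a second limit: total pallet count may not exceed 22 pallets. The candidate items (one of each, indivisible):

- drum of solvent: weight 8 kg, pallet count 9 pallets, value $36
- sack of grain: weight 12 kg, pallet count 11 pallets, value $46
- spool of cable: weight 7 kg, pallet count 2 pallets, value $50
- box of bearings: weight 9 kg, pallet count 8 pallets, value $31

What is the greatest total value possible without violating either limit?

Feasible sets respecting both limits:
- drum of solvent+sack of grain+spool of cable: weight 27, pallet count 22, value 132
- sack of grain+spool of cable+box of bearings: weight 28, pallet count 21, value 127
- drum of solvent+spool of cable+box of bearings: weight 24, pallet count 19, value 117
Best: $132.

$132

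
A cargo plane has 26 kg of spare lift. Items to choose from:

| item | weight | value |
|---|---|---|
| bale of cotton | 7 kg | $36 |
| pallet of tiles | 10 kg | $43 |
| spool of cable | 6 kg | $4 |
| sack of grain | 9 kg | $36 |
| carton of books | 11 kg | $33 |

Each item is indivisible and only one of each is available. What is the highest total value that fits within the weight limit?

Check high-value combinations within 26 kg:
- bale of cotton+pallet of tiles+sack of grain: weight 7+10+9=26, value 36+43+36=115
- bale of cotton+pallet of tiles+spool of cable: weight 7+10+6=23, value 36+43+4=83
- pallet of tiles+spool of cable+sack of grain: weight 10+6+9=25, value 43+4+36=83
Best: $115.

$115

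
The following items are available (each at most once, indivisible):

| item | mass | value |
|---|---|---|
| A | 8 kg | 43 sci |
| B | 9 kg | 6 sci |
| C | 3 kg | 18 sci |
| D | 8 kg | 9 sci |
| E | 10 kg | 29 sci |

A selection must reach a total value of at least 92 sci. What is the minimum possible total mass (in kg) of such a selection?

29

Subsets with value ≥ 92, sorted by total mass:
- A+C+D+E: mass 29, value 99
- A+B+C+E: mass 30, value 96
Minimum mass: 29 kg.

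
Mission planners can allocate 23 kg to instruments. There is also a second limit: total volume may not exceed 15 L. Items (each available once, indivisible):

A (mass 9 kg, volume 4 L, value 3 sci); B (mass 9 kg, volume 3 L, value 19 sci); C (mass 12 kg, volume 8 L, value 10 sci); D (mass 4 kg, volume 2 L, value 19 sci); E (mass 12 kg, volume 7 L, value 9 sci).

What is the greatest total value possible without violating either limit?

41 sci

Feasible sets respecting both limits:
- A+B+D: mass 22, volume 9, value 41
- B+D: mass 13, volume 5, value 38
- B+C: mass 21, volume 11, value 29
Best: 41 sci.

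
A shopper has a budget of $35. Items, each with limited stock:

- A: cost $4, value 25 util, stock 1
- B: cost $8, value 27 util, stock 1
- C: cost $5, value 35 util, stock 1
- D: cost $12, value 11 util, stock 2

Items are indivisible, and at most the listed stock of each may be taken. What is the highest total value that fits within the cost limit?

Best selections within cost 35 and stock limits:
- 1×A + 1×B + 1×C + 1×D: cost 29, value 98
- 1×A + 1×B + 1×C: cost 17, value 87
- 1×A + 1×C + 2×D: cost 33, value 82
- 1×B + 1×C + 1×D: cost 25, value 73
Best: 98 util.

98 util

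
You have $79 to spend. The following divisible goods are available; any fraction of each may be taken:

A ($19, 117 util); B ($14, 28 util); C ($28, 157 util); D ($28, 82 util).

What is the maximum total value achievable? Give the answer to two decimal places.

Take in order of value per unit:
- A (117/19 per unit): all 19 → value 117, running total 117.00
- C (157/28 per unit): all 28 → value 157, running total 274.00
- D (82/28 per unit): all 28 → value 82, running total 356.00
- B (28/14 per unit): 4 of 14 → value 4×28/14 = 8.0000, running total 364.00
Total 364.00.

364.00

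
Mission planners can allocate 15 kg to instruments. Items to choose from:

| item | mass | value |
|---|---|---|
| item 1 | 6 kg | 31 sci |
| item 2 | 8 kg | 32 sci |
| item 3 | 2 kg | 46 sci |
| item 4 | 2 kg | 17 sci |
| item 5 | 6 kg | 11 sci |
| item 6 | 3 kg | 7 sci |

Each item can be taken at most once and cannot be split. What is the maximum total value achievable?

Check high-value combinations within 15 kg:
- item 2+item 3+item 4+item 6: mass 8+2+2+3=15, value 32+46+17+7=102
- item 1+item 3+item 4+item 6: mass 6+2+2+3=13, value 31+46+17+7=101
- item 2+item 3+item 4: mass 8+2+2=12, value 32+46+17=95
Best: 102 sci.

102 sci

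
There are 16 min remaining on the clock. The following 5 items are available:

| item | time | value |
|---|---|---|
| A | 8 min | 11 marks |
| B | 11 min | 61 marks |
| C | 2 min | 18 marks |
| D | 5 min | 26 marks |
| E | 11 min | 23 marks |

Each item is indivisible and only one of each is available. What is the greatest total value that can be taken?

87 marks

Check high-value combinations within 16 min:
- B+D: time 11+5=16, value 61+26=87
- B+C: time 11+2=13, value 61+18=79
- B: time 11, value 61
Best: 87 marks.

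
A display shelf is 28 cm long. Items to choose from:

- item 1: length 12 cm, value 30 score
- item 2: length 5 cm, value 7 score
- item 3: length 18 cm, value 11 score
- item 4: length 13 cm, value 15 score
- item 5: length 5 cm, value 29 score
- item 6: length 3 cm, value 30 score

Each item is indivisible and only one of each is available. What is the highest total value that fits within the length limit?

Check high-value combinations within 28 cm:
- item 1+item 2+item 5+item 6: length 12+5+5+3=25, value 30+7+29+30=96
- item 1+item 5+item 6: length 12+5+3=20, value 30+29+30=89
- item 2+item 4+item 5+item 6: length 5+13+5+3=26, value 7+15+29+30=81
- item 1+item 4+item 6: length 12+13+3=28, value 30+15+30=75
Best: 96 score.

96 score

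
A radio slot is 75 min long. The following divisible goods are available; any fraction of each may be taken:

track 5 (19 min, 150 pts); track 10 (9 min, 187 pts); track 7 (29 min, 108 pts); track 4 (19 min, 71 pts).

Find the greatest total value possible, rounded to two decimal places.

Take in order of value per unit:
- track 10 (187/9 per unit): all 9 → value 187, running total 187.00
- track 5 (150/19 per unit): all 19 → value 150, running total 337.00
- track 4 (71/19 per unit): all 19 → value 71, running total 408.00
- track 7 (108/29 per unit): 28 of 29 → value 28×108/29 = 104.2759, running total 512.28
Total 512.28.

512.28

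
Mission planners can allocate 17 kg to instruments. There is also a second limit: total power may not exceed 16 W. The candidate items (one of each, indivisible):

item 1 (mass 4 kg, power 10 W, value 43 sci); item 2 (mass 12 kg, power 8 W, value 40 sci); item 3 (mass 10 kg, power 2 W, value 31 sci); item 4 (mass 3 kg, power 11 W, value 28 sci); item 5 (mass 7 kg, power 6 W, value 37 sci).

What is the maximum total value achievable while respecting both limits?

80 sci

Feasible sets respecting both limits:
- item 1+item 5: mass 11, power 16, value 80
- item 1+item 3: mass 14, power 12, value 74
- item 3+item 5: mass 17, power 8, value 68
- item 3+item 4: mass 13, power 13, value 59
Best: 80 sci.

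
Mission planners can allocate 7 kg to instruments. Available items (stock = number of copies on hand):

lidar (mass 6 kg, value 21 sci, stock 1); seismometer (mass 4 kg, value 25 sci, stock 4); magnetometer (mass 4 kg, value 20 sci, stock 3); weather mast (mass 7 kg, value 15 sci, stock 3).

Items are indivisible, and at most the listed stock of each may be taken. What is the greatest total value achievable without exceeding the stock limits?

25 sci

Best selections within mass 7 and stock limits:
- 1×seismometer: mass 4, value 25
- 1×lidar: mass 6, value 21
- 1×magnetometer: mass 4, value 20
- 1×weather mast: mass 7, value 15
Best: 25 sci.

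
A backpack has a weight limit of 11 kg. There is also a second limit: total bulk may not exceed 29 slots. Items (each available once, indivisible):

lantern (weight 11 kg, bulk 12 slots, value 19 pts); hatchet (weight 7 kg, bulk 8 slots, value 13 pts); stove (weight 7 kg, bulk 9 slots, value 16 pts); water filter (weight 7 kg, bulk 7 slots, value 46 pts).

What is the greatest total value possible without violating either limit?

Feasible sets respecting both limits:
- water filter: weight 7, bulk 7, value 46
- lantern: weight 11, bulk 12, value 19
- stove: weight 7, bulk 9, value 16
- hatchet: weight 7, bulk 8, value 13
Best: 46 pts.

46 pts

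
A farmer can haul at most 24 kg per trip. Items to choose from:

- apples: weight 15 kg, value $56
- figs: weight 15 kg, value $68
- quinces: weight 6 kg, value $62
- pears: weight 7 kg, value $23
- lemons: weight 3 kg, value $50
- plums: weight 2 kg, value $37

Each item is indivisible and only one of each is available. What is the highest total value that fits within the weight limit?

$180

Check high-value combinations within 24 kg:
- figs+quinces+lemons: weight 15+6+3=24, value 68+62+50=180
- quinces+pears+lemons+plums: weight 6+7+3+2=18, value 62+23+50+37=172
- apples+quinces+lemons: weight 15+6+3=24, value 56+62+50=168
- figs+quinces+plums: weight 15+6+2=23, value 68+62+37=167
- figs+lemons+plums: weight 15+3+2=20, value 68+50+37=155
Best: $180.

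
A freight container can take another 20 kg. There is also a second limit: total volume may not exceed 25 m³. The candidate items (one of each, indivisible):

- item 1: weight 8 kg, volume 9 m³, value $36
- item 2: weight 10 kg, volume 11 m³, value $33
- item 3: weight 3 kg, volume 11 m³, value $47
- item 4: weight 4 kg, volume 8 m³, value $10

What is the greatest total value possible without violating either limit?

$83

Feasible sets respecting both limits:
- item 1+item 3: weight 11, volume 20, value 83
- item 2+item 3: weight 13, volume 22, value 80
- item 1+item 2: weight 18, volume 20, value 69
- item 3+item 4: weight 7, volume 19, value 57
Best: $83.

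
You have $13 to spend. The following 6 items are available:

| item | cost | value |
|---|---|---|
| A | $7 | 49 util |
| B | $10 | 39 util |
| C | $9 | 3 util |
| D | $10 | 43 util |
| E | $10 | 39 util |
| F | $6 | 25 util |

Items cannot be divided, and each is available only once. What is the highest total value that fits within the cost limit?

Check high-value combinations within $13:
- A+F: cost 7+6=13, value 49+25=74
- A: cost 7, value 49
- D: cost 10, value 43
Best: 74 util.

74 util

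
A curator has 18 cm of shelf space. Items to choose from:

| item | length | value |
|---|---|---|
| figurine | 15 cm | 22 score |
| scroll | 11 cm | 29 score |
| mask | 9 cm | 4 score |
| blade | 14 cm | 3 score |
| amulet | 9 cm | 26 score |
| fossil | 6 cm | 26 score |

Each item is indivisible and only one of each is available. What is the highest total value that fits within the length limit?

Check high-value combinations within 18 cm:
- scroll+fossil: length 11+6=17, value 29+26=55
- amulet+fossil: length 9+6=15, value 26+26=52
- mask+fossil: length 9+6=15, value 4+26=30
- mask+amulet: length 9+9=18, value 4+26=30
Best: 55 score.

55 score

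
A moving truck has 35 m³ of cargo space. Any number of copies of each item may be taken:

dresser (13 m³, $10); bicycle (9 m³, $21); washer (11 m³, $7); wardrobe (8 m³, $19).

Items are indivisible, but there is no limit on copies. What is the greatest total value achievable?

Best value-per-unit is wardrobe at 19/8; filling with it alone gives 4×19 = 76.
Optimal mix: 3×bicycle + 1×wardrobe → volume 35, value 82.

$82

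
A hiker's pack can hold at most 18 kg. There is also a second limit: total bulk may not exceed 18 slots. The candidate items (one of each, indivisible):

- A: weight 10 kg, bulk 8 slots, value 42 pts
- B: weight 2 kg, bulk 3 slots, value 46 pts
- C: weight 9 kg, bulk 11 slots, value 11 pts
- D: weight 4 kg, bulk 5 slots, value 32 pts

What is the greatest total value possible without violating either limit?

Feasible sets respecting both limits:
- A+B+D: weight 16, bulk 16, value 120
- A+B: weight 12, bulk 11, value 88
- B+D: weight 6, bulk 8, value 78
- A+D: weight 14, bulk 13, value 74
Best: 120 pts.

120 pts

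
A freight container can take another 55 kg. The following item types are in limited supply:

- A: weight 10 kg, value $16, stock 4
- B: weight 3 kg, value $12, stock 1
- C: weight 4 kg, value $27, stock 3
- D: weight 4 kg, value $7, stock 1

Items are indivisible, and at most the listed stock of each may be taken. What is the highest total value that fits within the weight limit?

Best selections within weight 55 and stock limits:
- 4×A + 1×B + 3×C: weight 55, value 157
- 3×A + 1×B + 3×C + 1×D: weight 49, value 148
- 4×A + 3×C: weight 52, value 145
- 3×A + 1×B + 3×C: weight 45, value 141
Best: $157.

$157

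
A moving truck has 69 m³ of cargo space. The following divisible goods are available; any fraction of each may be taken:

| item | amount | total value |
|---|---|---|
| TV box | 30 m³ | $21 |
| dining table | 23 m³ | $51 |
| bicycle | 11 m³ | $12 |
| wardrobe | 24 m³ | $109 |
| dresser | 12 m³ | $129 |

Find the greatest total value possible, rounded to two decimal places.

299.91

Take in order of value per unit:
- dresser (129/12 per unit): all 12 → value 129, running total 129.00
- wardrobe (109/24 per unit): all 24 → value 109, running total 238.00
- dining table (51/23 per unit): all 23 → value 51, running total 289.00
- bicycle (12/11 per unit): 10 of 11 → value 10×12/11 = 10.9091, running total 299.91
Total 299.91.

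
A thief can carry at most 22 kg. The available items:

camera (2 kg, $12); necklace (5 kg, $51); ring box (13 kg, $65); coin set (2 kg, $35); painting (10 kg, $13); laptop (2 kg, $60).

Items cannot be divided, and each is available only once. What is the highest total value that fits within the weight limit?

$211

Check high-value combinations within 22 kg:
- necklace+ring box+coin set+laptop: weight 5+13+2+2=22, value 51+65+35+60=211
- camera+necklace+ring box+laptop: weight 2+5+13+2=22, value 12+51+65+60=188
- necklace+ring box+laptop: weight 5+13+2=20, value 51+65+60=176
- camera+ring box+coin set+laptop: weight 2+13+2+2=19, value 12+65+35+60=172
Best: $211.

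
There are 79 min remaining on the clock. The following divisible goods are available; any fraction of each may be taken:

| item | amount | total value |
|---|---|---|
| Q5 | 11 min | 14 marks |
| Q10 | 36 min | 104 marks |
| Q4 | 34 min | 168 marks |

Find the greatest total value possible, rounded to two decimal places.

Take in order of value per unit:
- Q4 (168/34 per unit): all 34 → value 168, running total 168.00
- Q10 (104/36 per unit): all 36 → value 104, running total 272.00
- Q5 (14/11 per unit): 9 of 11 → value 9×14/11 = 11.4545, running total 283.45
Total 283.45.

283.45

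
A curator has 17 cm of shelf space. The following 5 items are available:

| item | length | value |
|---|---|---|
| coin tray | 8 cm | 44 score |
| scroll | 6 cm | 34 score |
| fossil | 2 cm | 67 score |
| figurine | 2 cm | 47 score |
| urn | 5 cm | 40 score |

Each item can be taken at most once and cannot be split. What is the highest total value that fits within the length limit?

198 score

Check high-value combinations within 17 cm:
- coin tray+fossil+figurine+urn: length 8+2+2+5=17, value 44+67+47+40=198
- scroll+fossil+figurine+urn: length 6+2+2+5=15, value 34+67+47+40=188
- coin tray+fossil+figurine: length 8+2+2=12, value 44+67+47=158
Best: 198 score.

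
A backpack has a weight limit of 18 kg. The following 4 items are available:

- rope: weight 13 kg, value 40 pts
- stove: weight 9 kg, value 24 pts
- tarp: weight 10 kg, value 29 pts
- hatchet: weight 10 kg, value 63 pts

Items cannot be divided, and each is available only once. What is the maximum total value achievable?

63 pts

This is a 0/1 knapsack; check combinations near the capacity.
- hatchet: weight 10, value 63
- rope: weight 13, value 40
- tarp: weight 10, value 29
- stove: weight 9, value 24
Best: 63 pts.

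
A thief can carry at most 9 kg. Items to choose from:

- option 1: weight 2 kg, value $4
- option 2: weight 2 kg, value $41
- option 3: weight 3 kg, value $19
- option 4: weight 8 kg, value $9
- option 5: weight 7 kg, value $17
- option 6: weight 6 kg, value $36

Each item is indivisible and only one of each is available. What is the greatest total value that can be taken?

$77

Check high-value combinations within 9 kg:
- option 2+option 6: weight 2+6=8, value 41+36=77
- option 1+option 2+option 3: weight 2+2+3=7, value 4+41+19=64
- option 2+option 3: weight 2+3=5, value 41+19=60
- option 2+option 5: weight 2+7=9, value 41+17=58
- option 3+option 6: weight 3+6=9, value 19+36=55
Best: $77.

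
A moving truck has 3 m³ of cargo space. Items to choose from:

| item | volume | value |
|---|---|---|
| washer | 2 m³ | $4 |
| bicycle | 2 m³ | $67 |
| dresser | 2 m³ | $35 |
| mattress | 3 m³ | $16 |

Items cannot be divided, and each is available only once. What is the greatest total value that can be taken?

Check high-value combinations within 3 m³:
- bicycle: volume 2, value 67
- dresser: volume 2, value 35
- mattress: volume 3, value 16
- washer: volume 2, value 4
Best: $67.

$67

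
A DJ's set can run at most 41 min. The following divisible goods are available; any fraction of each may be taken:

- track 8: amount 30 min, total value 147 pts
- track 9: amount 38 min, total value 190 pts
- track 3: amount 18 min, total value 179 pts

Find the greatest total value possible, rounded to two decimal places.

Take in order of value per unit:
- track 3 (179/18 per unit): all 18 → value 179, running total 179.00
- track 9 (190/38 per unit): 23 of 38 → value 23×190/38 = 115.0000, running total 294.00
Total 294.00.

294.00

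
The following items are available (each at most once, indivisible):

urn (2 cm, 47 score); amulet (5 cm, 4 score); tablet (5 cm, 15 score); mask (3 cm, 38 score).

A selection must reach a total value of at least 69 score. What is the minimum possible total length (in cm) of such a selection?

Subsets with value ≥ 69, sorted by total length:
- urn+mask: length 5, value 85
- urn+tablet+mask: length 10, value 100
Minimum length: 5 cm.

5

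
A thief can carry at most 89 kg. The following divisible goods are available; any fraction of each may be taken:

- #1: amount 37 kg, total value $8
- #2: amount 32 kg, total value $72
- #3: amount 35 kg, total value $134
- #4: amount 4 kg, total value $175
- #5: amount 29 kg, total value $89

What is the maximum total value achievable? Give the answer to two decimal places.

Take in order of value per unit:
- #4 (175/4 per unit): all 4 → value 175, running total 175.00
- #3 (134/35 per unit): all 35 → value 134, running total 309.00
- #5 (89/29 per unit): all 29 → value 89, running total 398.00
- #2 (72/32 per unit): 21 of 32 → value 21×72/32 = 47.2500, running total 445.25
Total 445.25.

445.25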